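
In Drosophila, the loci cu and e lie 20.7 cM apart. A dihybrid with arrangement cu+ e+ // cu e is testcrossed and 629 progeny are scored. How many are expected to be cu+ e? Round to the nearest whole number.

65

A map distance of 20.7 cM corresponds to a recombination frequency of 0.207.
The F1 is cu+ e+ / cu e, so cu+ e is a recombinant gamete class with expected frequency r/2 = 0.207/2 = 0.1035.
Expected number = 0.1035 × 629 = 65.10 ≈ 65.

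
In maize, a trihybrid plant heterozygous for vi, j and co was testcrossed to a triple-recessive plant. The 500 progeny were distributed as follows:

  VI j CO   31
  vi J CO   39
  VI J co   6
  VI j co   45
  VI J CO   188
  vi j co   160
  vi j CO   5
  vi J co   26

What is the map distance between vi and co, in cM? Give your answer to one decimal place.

19.0 cM

The two most frequent reciprocal classes, VI J CO and vi j co, are the parental types, so the F1 was VI J CO / vi j co.
The two rarest classes, VI J co and vi j CO, are the double crossovers. Comparing them with the parentals, only the co allele has switched, so co is the middle locus and the order is vi – co – j.
Crossovers in the vi–co interval produce the single-crossover classes vi J CO and VI j co (39 + 45 = 84) plus the double crossovers (11).
RF(vi–co) = (84 + 11) / 500 = 95/500 = 0.1900 → 19.0 cM.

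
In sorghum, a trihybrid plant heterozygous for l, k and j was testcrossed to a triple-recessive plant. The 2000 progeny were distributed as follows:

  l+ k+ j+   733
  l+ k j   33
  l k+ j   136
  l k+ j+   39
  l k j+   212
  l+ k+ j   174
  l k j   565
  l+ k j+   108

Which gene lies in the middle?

l

The two most frequent reciprocal classes, l k j and l+ k+ j+, are the parental types, so the F1 was l k j / l+ k+ j+.
The two rarest classes, l+ k j and l k+ j+, are the double crossovers. Comparing them with the parentals, only the l allele has switched, so l is the middle locus and the order is j – l – k.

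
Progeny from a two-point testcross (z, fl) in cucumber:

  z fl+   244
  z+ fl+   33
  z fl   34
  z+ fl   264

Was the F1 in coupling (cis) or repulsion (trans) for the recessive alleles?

The two most frequent classes are z+ fl (264) and z fl+ (244); these are the parental (non-recombinant) types.
So the F1 carried z+ fl on one chromosome and z fl+ on the other — the recessive alleles are on opposite chromosomes (trans / repulsion).

trans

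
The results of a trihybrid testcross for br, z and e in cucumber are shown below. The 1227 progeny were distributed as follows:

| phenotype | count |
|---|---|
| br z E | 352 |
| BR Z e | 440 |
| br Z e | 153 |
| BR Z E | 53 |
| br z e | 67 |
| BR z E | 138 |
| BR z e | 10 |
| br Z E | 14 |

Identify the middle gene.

z

The two most frequent reciprocal classes, br z E and BR Z e, are the parental types, so the F1 was br z E / BR Z e.
The two rarest classes, br Z E and BR z e, are the double crossovers. Comparing them with the parentals, only the z allele has switched, so z is the middle locus and the order is e – z – br.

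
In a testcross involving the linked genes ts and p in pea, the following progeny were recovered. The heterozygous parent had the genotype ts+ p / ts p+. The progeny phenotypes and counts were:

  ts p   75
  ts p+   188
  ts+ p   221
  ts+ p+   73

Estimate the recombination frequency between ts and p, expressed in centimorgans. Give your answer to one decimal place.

The recombinant classes are ts+ p+ and ts p: 73 + 75 = 148.
Recombination frequency = 148/557 = 0.2657 ≈ 26.6%, i.e. 26.6 centimorgans.

26.6 centimorgans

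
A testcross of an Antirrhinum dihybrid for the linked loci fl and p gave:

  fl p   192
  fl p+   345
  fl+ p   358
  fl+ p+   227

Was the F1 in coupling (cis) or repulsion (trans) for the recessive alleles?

trans

The two most frequent classes are fl+ p (358) and fl p+ (345); these are the parental (non-recombinant) types.
So the F1 carried fl+ p on one chromosome and fl p+ on the other — the recessive alleles are on opposite chromosomes (trans / repulsion).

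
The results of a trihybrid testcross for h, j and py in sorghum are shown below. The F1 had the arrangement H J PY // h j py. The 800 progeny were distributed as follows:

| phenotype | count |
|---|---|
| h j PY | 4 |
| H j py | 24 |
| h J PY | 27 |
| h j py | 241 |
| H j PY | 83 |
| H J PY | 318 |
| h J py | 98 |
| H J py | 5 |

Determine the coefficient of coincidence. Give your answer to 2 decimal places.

The two rarest classes, H J py and h j PY, are the double crossovers. Comparing them with the parentals, only the py allele has switched, so py is the middle locus and the order is h – py – j.
h–py: (51 + 9)/800 = 0.0750; py–j: (181 + 9)/800 = 0.2375.
Expected DCO frequency = 0.0750 × 0.2375 ≈ 0.01781; observed = 9/800 ≈ 0.01125.
Coefficient of coincidence = 0.01125/0.01781 ≈ 0.63.

0.63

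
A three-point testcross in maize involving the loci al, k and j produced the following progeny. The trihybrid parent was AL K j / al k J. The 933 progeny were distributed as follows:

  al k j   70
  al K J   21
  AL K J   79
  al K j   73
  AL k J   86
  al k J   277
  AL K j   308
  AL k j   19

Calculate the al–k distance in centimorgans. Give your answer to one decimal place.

The two rarest classes, AL k j and al K J, are the double crossovers. Comparing them with the parentals, only the k allele has switched, so k is the middle locus and the order is j – k – al.
Crossovers in the k–al interval produce the single-crossover classes al K j and AL k J (73 + 86 = 159) plus the double crossovers (40).
RF(k–al) = (159 + 40) / 933 = 199/933 = 0.2133 → 21.3 centimorgans.

21.3 centimorgans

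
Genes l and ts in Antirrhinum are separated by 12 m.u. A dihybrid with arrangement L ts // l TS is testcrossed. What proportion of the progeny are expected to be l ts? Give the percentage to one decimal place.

6.0%

A map distance of 12 m.u. corresponds to a recombination frequency of 0.120.
The F1 is L ts / l TS, so l ts is a recombinant gamete class with expected frequency r/2 = 0.120/2 = 0.0600.
That is 0.0600 = 6.0% of the progeny.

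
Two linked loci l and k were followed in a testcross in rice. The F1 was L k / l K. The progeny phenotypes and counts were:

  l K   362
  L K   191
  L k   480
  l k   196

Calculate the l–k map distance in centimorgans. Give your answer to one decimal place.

31.5 centimorgans

The recombinant classes are L K and l k: 191 + 196 = 387.
Recombination frequency = 387/1229 = 0.3149 ≈ 31.5%, i.e. 31.5 centimorgans.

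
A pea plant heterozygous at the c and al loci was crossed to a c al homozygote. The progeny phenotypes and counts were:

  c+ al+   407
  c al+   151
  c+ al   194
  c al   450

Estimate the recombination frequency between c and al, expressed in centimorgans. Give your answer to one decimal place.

28.7 centimorgans

The two most frequent classes, c+ al+ (407) and c al (450), are the parental types, so the F1 was c+ al+ / c al.
The recombinant classes are c+ al and c al+: 194 + 151 = 345.
Recombination frequency = 345/1202 = 0.2870 ≈ 28.7%, i.e. 28.7 centimorgans.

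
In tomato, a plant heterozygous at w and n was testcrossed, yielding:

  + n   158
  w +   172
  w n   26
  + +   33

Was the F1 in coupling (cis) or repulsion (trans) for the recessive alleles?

The two most frequent classes are + n (158) and w + (172); these are the parental (non-recombinant) types.
So the F1 carried + n on one chromosome and w + on the other — the recessive alleles are on opposite chromosomes (trans / repulsion).

trans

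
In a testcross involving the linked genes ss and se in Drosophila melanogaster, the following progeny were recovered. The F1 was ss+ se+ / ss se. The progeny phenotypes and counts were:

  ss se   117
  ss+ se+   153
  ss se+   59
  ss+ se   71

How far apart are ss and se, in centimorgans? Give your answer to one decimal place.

The recombinant classes are ss+ se and ss se+: 71 + 59 = 130.
Recombination frequency = 130/400 = 0.3250 ≈ 32.5%, i.e. 32.5 centimorgans.

32.5 centimorgans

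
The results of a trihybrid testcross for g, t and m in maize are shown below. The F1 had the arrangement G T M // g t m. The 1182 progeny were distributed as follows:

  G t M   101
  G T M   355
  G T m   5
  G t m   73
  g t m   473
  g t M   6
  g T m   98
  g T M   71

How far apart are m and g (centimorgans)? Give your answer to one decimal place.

13.1 centimorgans

The two rarest classes, G T m and g t M, are the double crossovers. Comparing them with the parentals, only the m allele has switched, so m is the middle locus and the order is t – m – g.
Crossovers in the m–g interval produce the single-crossover classes g T M and G t m (71 + 73 = 144) plus the double crossovers (11).
RF(m–g) = (144 + 11) / 1182 = 155/1182 = 0.1311 → 13.1 centimorgans.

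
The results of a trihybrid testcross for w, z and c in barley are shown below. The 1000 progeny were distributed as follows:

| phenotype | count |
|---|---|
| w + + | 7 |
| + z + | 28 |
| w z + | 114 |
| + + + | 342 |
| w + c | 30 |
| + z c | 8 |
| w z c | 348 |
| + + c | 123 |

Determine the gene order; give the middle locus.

The two most frequent reciprocal classes, w z c and + + +, are the parental types, so the F1 was w z c / + + +.
The two rarest classes, + z c and w + +, are the double crossovers. Comparing them with the parentals, only the w allele has switched, so w is the middle locus and the order is z – w – c.

w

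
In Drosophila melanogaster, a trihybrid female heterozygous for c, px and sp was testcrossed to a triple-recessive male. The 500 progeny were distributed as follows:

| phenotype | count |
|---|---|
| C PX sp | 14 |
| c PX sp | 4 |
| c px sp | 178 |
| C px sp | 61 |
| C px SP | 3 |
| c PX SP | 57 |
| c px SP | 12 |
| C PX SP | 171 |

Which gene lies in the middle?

px

The two most frequent reciprocal classes, C PX SP and c px sp, are the parental types, so the F1 was C PX SP / c px sp.
The two rarest classes, C px SP and c PX sp, are the double crossovers. Comparing them with the parentals, only the px allele has switched, so px is the middle locus and the order is sp – px – c.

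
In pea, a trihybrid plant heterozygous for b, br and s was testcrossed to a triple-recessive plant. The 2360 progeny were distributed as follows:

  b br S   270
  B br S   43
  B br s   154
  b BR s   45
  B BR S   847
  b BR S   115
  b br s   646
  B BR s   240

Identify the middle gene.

br

The two most frequent reciprocal classes, B BR S and b br s, are the parental types, so the F1 was B BR S / b br s.
The two rarest classes, B br S and b BR s, are the double crossovers. Comparing them with the parentals, only the br allele has switched, so br is the middle locus and the order is b – br – s.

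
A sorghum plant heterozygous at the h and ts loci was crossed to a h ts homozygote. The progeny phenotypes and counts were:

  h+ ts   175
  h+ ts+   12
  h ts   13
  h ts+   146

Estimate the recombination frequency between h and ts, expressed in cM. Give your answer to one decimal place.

7.2 cM

The two most frequent classes, h+ ts (175) and h ts+ (146), are the parental types, so the F1 was h+ ts / h ts+.
The recombinant classes are h+ ts+ and h ts: 12 + 13 = 25.
Recombination frequency = 25/346 = 0.0723 ≈ 7.2%, i.e. 7.2 cM.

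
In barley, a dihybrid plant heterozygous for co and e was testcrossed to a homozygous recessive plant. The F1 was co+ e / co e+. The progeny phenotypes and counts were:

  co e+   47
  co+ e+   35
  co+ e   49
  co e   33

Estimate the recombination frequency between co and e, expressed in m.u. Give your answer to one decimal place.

The recombinant classes are co+ e+ and co e: 35 + 33 = 68.
Recombination frequency = 68/164 = 0.4146 ≈ 41.5%, i.e. 41.5 m.u.

41.5 m.u.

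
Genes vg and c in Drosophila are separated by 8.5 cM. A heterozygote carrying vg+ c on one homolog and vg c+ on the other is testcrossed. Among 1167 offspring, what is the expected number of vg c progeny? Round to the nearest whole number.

A map distance of 8.5 cM corresponds to a recombination frequency of 0.085.
The F1 is vg+ c / vg c+, so vg c is a recombinant gamete class with expected frequency r/2 = 0.085/2 = 0.0425.
Expected number = 0.0425 × 1167 = 49.60 ≈ 50.

50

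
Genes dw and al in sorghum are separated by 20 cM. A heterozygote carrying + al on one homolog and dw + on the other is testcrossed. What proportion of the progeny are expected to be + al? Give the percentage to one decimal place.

40.0%

A map distance of 20 cM corresponds to a recombination frequency of 0.200.
The F1 is + al / dw +, so + al is a parental gamete class with expected frequency (1 − r)/2 = 0.800/2 = 0.4000.
That is 0.4000 = 40.0% of the progeny.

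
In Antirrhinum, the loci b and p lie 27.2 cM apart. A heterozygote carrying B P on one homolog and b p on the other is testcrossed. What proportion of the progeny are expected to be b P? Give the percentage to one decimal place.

13.6%

A map distance of 27.2 cM corresponds to a recombination frequency of 0.272.
The F1 is B P / b p, so b P is a recombinant gamete class with expected frequency r/2 = 0.272/2 = 0.1360.
That is 0.1360 = 13.6% of the progeny.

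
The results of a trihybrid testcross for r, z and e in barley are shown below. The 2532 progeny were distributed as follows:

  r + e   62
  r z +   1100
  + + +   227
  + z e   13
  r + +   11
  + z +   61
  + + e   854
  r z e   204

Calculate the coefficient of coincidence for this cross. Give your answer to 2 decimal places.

0.91

The two most frequent reciprocal classes, + + e and r z +, are the parental types, so the F1 was + + e / r z +.
The two rarest classes, + z e and r + +, are the double crossovers. Comparing them with the parentals, only the z allele has switched, so z is the middle locus and the order is e – z – r.
e–z: (431 + 24)/2532 = 0.1797; z–r: (123 + 24)/2532 = 0.0581.
Expected DCO frequency = 0.1797 × 0.0581 ≈ 0.01044; observed = 24/2532 ≈ 0.00948.
Coefficient of coincidence = 0.00948/0.01044 ≈ 0.91.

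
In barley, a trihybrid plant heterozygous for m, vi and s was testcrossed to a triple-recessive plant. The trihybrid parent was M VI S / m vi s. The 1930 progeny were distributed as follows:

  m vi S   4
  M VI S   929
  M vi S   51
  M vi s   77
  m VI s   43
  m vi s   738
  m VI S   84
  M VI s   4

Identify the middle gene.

s

The two rarest classes, M VI s and m vi S, are the double crossovers. Comparing them with the parentals, only the s allele has switched, so s is the middle locus and the order is vi – s – m.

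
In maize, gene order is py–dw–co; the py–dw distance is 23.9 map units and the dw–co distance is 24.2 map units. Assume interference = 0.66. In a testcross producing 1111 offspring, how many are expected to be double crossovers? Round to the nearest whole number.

22

Map distances give recombination frequencies of 0.239 and 0.242 for the two intervals.
With interference 0.66 (so coincidence = 0.34), expected double-crossover frequency = 0.239 × 0.242 × 0.34 = 0.01966.
Expected number = 0.01966 × 1111 = 21.85 ≈ 22.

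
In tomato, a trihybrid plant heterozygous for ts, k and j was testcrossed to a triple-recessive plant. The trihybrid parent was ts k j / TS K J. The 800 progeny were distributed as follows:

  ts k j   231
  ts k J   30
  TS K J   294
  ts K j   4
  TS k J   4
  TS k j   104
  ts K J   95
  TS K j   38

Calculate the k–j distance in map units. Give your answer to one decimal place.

9.5 map units

The two rarest classes, ts K j and TS k J, are the double crossovers. Comparing them with the parentals, only the k allele has switched, so k is the middle locus and the order is ts – k – j.
Crossovers in the k–j interval produce the single-crossover classes ts k J and TS K j (30 + 38 = 68) plus the double crossovers (8).
RF(k–j) = (68 + 8) / 800 = 76/800 = 0.0950 → 9.5 map units.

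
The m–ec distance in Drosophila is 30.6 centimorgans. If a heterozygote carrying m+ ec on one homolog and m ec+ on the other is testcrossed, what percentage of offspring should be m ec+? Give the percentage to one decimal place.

34.7%

A map distance of 30.6 centimorgans corresponds to a recombination frequency of 0.306.
The F1 is m+ ec / m ec+, so m ec+ is a parental gamete class with expected frequency (1 − r)/2 = 0.694/2 = 0.3470.
That is 0.3470 = 34.7% of the progeny.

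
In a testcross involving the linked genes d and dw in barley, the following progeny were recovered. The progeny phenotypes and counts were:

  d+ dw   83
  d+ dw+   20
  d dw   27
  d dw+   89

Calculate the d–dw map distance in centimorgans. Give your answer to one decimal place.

21.5 centimorgans

The two most frequent classes, d+ dw (83) and d dw+ (89), are the parental types, so the F1 was d+ dw / d dw+.
The recombinant classes are d+ dw+ and d dw: 20 + 27 = 47.
Recombination frequency = 47/219 = 0.2146 ≈ 21.5%, i.e. 21.5 centimorgans.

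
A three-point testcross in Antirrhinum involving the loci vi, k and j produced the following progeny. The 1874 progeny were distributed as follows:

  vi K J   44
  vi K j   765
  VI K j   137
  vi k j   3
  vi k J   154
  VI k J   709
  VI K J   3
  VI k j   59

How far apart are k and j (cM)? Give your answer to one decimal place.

5.8 cM

The two most frequent reciprocal classes, vi K j and VI k J, are the parental types, so the F1 was vi K j / VI k J.
The two rarest classes, vi k j and VI K J, are the double crossovers. Comparing them with the parentals, only the k allele has switched, so k is the middle locus and the order is j – k – vi.
Crossovers in the j–k interval produce the single-crossover classes vi K J and VI k j (44 + 59 = 103) plus the double crossovers (6).
RF(j–k) = (103 + 6) / 1874 = 109/1874 = 0.0582 → 5.8 cM.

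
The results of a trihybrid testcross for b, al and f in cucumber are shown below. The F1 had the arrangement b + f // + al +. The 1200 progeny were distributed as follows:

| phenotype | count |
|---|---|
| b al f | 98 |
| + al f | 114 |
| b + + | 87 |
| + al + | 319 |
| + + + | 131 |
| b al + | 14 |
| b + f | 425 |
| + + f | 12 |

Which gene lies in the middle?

b

The two rarest classes, + + f and b al +, are the double crossovers. Comparing them with the parentals, only the b allele has switched, so b is the middle locus and the order is f – b – al.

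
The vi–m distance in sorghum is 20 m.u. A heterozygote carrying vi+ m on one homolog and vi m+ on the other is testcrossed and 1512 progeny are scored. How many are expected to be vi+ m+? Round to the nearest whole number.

151

A map distance of 20 m.u. corresponds to a recombination frequency of 0.200.
The F1 is vi+ m / vi m+, so vi+ m+ is a recombinant gamete class with expected frequency r/2 = 0.200/2 = 0.1000.
Expected number = 0.1000 × 1512 = 151.20 ≈ 151.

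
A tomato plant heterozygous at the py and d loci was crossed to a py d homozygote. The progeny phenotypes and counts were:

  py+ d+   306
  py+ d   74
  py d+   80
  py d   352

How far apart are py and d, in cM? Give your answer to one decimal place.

19.0 cM

The two most frequent classes, py+ d+ (306) and py d (352), are the parental types, so the F1 was py+ d+ / py d.
The recombinant classes are py+ d and py d+: 74 + 80 = 154.
Recombination frequency = 154/812 = 0.1897 ≈ 19.0%, i.e. 19.0 cM.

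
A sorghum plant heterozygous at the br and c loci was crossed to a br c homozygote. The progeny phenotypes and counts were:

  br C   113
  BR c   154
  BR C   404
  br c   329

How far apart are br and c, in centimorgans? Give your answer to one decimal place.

26.7 centimorgans

The two most frequent classes, BR C (404) and br c (329), are the parental types, so the F1 was BR C / br c.
The recombinant classes are BR c and br C: 154 + 113 = 267.
Recombination frequency = 267/1000 = 0.2670 ≈ 26.7%, i.e. 26.7 centimorgans.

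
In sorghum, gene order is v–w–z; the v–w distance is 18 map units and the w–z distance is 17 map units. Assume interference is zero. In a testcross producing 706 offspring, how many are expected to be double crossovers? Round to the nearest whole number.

Map distances give recombination frequencies of 0.180 and 0.170 for the two intervals.
With no interference, expected double-crossover frequency = 0.180 × 0.170 = 0.03060.
Expected number = 0.03060 × 706 = 21.60 ≈ 22.

22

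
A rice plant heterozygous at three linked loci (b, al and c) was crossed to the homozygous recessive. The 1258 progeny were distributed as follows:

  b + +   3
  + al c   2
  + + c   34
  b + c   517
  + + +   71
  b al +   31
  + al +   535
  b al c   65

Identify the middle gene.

The two most frequent reciprocal classes, + al + and b + c, are the parental types, so the F1 was + al + / b + c.
The two rarest classes, + al c and b + +, are the double crossovers. Comparing them with the parentals, only the c allele has switched, so c is the middle locus and the order is al – c – b.

c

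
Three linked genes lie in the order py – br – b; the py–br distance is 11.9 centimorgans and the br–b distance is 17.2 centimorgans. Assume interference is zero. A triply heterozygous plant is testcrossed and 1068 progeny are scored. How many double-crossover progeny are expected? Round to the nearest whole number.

22

Map distances give recombination frequencies of 0.119 and 0.172 for the two intervals.
With no interference, expected double-crossover frequency = 0.119 × 0.172 = 0.02047.
Expected number = 0.02047 × 1068 = 21.86 ≈ 22.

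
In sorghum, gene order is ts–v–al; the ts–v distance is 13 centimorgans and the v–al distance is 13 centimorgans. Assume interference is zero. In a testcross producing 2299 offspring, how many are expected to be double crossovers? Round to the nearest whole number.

39

Map distances give recombination frequencies of 0.130 and 0.130 for the two intervals.
With no interference, expected double-crossover frequency = 0.130 × 0.130 = 0.01690.
Expected number = 0.01690 × 2299 = 38.85 ≈ 39.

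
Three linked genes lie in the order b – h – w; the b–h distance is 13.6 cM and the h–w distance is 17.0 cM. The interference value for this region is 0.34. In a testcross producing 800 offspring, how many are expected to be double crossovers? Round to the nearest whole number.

12

Map distances give recombination frequencies of 0.136 and 0.170 for the two intervals.
With interference 0.34 (so coincidence = 0.66), expected double-crossover frequency = 0.136 × 0.170 × 0.66 = 0.01526.
Expected number = 0.01526 × 800 = 12.21 ≈ 12.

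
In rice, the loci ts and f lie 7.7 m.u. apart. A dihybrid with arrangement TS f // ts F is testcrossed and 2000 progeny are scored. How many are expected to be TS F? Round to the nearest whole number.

A map distance of 7.7 m.u. corresponds to a recombination frequency of 0.077.
The F1 is TS f / ts F, so TS F is a recombinant gamete class with expected frequency r/2 = 0.077/2 = 0.0385.
Expected number = 0.0385 × 2000 = 77.00 ≈ 77.

77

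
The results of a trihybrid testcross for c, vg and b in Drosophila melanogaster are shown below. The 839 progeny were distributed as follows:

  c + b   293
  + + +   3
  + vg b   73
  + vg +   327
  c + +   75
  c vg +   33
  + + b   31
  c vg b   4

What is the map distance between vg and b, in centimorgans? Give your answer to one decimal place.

18.5 centimorgans

The two most frequent reciprocal classes, c + b and + vg +, are the parental types, so the F1 was c + b / + vg +.
The two rarest classes, c vg b and + + +, are the double crossovers. Comparing them with the parentals, only the vg allele has switched, so vg is the middle locus and the order is b – vg – c.
Crossovers in the b–vg interval produce the single-crossover classes c + + and + vg b (75 + 73 = 148) plus the double crossovers (7).
RF(b–vg) = (148 + 7) / 839 = 155/839 = 0.1847 → 18.5 centimorgans.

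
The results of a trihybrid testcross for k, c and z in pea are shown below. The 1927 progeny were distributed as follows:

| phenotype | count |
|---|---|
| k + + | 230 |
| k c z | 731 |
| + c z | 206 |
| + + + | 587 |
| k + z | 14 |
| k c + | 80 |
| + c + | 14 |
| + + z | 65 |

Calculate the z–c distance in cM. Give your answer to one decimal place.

The two most frequent reciprocal classes, k c z and + + +, are the parental types, so the F1 was k c z / + + +.
The two rarest classes, k + z and + c +, are the double crossovers. Comparing them with the parentals, only the c allele has switched, so c is the middle locus and the order is k – c – z.
Crossovers in the c–z interval produce the single-crossover classes k c + and + + z (80 + 65 = 145) plus the double crossovers (28).
RF(c–z) = (145 + 28) / 1927 = 173/1927 = 0.0898 → 9.0 cM.

9.0 cM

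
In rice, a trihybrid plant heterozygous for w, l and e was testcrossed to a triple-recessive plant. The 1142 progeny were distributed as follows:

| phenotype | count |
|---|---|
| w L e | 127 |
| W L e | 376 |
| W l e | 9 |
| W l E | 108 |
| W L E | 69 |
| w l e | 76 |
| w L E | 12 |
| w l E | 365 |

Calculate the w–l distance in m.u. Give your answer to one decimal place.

22.4 m.u.

The two most frequent reciprocal classes, W L e and w l E, are the parental types, so the F1 was W L e / w l E.
The two rarest classes, W l e and w L E, are the double crossovers. Comparing them with the parentals, only the l allele has switched, so l is the middle locus and the order is e – l – w.
Crossovers in the l–w interval produce the single-crossover classes w L e and W l E (127 + 108 = 235) plus the double crossovers (21).
RF(l–w) = (235 + 21) / 1142 = 256/1142 = 0.2242 → 22.4 m.u.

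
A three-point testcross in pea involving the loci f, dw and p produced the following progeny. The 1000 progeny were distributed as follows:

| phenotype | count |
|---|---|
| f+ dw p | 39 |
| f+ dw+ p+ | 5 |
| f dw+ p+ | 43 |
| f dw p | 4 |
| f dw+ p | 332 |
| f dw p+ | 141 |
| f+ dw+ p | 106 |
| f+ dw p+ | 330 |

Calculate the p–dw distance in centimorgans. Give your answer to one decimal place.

The two most frequent reciprocal classes, f+ dw p+ and f dw+ p, are the parental types, so the F1 was f+ dw p+ / f dw+ p.
The two rarest classes, f+ dw+ p+ and f dw p, are the double crossovers. Comparing them with the parentals, only the dw allele has switched, so dw is the middle locus and the order is p – dw – f.
Crossovers in the p–dw interval produce the single-crossover classes f+ dw p and f dw+ p+ (39 + 43 = 82) plus the double crossovers (9).
RF(p–dw) = (82 + 9) / 1000 = 91/1000 = 0.0910 → 9.1 centimorgans.

9.1 centimorgans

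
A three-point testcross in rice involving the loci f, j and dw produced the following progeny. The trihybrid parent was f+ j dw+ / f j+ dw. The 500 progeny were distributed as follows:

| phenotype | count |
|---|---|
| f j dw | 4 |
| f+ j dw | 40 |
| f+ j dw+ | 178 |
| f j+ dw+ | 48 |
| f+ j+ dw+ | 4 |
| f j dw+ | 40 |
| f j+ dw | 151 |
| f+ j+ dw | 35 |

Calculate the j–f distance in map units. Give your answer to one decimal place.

The two rarest classes, f+ j+ dw+ and f j dw, are the double crossovers. Comparing them with the parentals, only the j allele has switched, so j is the middle locus and the order is f – j – dw.
Crossovers in the f–j interval produce the single-crossover classes f j dw+ and f+ j+ dw (40 + 35 = 75) plus the double crossovers (8).
RF(f–j) = (75 + 8) / 500 = 83/500 = 0.1660 → 16.6 map units.

16.6 map units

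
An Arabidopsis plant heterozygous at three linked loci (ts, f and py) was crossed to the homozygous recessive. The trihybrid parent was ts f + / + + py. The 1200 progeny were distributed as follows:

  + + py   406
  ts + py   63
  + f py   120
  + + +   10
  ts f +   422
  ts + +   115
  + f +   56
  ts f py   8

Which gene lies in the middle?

The two rarest classes, ts f py and + + +, are the double crossovers. Comparing them with the parentals, only the py allele has switched, so py is the middle locus and the order is ts – py – f.

py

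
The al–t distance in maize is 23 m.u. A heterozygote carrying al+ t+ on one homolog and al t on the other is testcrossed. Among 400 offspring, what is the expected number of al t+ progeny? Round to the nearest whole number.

46

A map distance of 23 m.u. corresponds to a recombination frequency of 0.230.
The F1 is al+ t+ / al t, so al t+ is a recombinant gamete class with expected frequency r/2 = 0.230/2 = 0.1150.
Expected number = 0.1150 × 400 = 46.00 ≈ 46.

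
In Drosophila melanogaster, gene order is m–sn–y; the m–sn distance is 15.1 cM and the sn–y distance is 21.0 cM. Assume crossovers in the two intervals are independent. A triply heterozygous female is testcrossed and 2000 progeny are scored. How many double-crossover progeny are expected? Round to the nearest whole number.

Map distances give recombination frequencies of 0.151 and 0.210 for the two intervals.
With no interference, expected double-crossover frequency = 0.151 × 0.210 = 0.03171.
Expected number = 0.03171 × 2000 = 63.42 ≈ 63.

63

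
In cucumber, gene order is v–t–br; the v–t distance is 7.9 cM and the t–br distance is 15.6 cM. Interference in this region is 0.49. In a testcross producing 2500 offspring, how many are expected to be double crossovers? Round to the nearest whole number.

16

Map distances give recombination frequencies of 0.079 and 0.156 for the two intervals.
With interference 0.49 (so coincidence = 0.51), expected double-crossover frequency = 0.079 × 0.156 × 0.51 = 0.00629.
Expected number = 0.00629 × 2500 = 15.71 ≈ 16.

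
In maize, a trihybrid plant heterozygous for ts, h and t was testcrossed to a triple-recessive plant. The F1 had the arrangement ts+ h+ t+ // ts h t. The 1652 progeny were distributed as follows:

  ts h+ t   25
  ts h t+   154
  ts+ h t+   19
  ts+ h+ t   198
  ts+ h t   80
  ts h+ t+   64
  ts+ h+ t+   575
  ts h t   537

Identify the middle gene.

The two rarest classes, ts+ h t+ and ts h+ t, are the double crossovers. Comparing them with the parentals, only the h allele has switched, so h is the middle locus and the order is t – h – ts.

h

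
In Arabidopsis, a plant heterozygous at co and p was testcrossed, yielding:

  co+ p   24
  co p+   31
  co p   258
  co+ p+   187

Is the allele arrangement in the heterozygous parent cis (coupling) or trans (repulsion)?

cis

The two most frequent classes are co+ p+ (187) and co p (258); these are the parental (non-recombinant) types.
So the F1 carried co+ p+ on one chromosome and co p on the other — the recessive alleles are on the same chromosome (cis / coupling).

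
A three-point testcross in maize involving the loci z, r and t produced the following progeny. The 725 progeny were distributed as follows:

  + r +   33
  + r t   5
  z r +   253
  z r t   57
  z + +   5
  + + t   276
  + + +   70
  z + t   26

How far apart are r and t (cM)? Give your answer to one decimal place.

The two most frequent reciprocal classes, z r + and + + t, are the parental types, so the F1 was z r + / + + t.
The two rarest classes, z + + and + r t, are the double crossovers. Comparing them with the parentals, only the r allele has switched, so r is the middle locus and the order is t – r – z.
Crossovers in the t–r interval produce the single-crossover classes z r t and + + + (57 + 70 = 127) plus the double crossovers (10).
RF(t–r) = (127 + 10) / 725 = 137/725 = 0.1890 → 18.9 cM.

18.9 cM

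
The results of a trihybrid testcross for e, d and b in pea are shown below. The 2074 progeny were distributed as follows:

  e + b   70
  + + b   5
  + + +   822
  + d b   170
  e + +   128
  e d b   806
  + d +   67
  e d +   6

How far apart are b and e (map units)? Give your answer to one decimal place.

14.9 map units

The two most frequent reciprocal classes, e d b and + + +, are the parental types, so the F1 was e d b / + + +.
The two rarest classes, e d + and + + b, are the double crossovers. Comparing them with the parentals, only the b allele has switched, so b is the middle locus and the order is d – b – e.
Crossovers in the b–e interval produce the single-crossover classes + d b and e + + (170 + 128 = 298) plus the double crossovers (11).
RF(b–e) = (298 + 11) / 2074 = 309/2074 = 0.1490 → 14.9 map units.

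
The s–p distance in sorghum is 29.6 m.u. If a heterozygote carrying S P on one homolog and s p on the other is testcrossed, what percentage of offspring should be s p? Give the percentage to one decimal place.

A map distance of 29.6 m.u. corresponds to a recombination frequency of 0.296.
The F1 is S P / s p, so s p is a parental gamete class with expected frequency (1 − r)/2 = 0.704/2 = 0.3520.
That is 0.3520 = 35.2% of the progeny.

35.2%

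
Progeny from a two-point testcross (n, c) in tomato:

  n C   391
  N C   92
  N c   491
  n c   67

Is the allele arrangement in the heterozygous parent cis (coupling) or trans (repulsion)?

trans

The two most frequent classes are N c (491) and n C (391); these are the parental (non-recombinant) types.
So the F1 carried N c on one chromosome and n C on the other — the recessive alleles are on opposite chromosomes (trans / repulsion).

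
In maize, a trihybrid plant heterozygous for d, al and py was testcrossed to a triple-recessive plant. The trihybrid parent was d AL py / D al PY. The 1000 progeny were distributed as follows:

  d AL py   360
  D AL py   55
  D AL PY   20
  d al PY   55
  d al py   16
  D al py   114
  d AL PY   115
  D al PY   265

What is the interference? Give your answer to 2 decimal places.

0.07

The two rarest classes, d al py and D AL PY, are the double crossovers. Comparing them with the parentals, only the al allele has switched, so al is the middle locus and the order is py – al – d.
py–al: (229 + 36)/1000 = 0.2650; al–d: (110 + 36)/1000 = 0.1460.
Expected DCO frequency = 0.2650 × 0.1460 ≈ 0.03869; observed = 36/1000 ≈ 0.03600.
Coefficient of coincidence = 0.03600/0.03869 ≈ 0.93; interference = 1 − 0.93 = 0.07.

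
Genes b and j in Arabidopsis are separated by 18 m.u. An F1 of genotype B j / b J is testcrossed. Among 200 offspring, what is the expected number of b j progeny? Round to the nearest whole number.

18

A map distance of 18 m.u. corresponds to a recombination frequency of 0.180.
The F1 is B j / b J, so b j is a recombinant gamete class with expected frequency r/2 = 0.180/2 = 0.0900.
Expected number = 0.0900 × 200 = 18.00 ≈ 18.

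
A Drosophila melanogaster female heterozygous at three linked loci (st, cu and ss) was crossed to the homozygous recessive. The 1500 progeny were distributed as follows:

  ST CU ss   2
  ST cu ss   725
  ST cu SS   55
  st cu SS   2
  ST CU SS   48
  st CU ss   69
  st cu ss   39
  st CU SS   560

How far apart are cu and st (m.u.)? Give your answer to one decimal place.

6.1 m.u.

The two most frequent reciprocal classes, st CU SS and ST cu ss, are the parental types, so the F1 was st CU SS / ST cu ss.
The two rarest classes, st cu SS and ST CU ss, are the double crossovers. Comparing them with the parentals, only the cu allele has switched, so cu is the middle locus and the order is st – cu – ss.
Crossovers in the st–cu interval produce the single-crossover classes ST CU SS and st cu ss (48 + 39 = 87) plus the double crossovers (4).
RF(st–cu) = (87 + 4) / 1500 = 91/1500 = 0.0607 → 6.1 m.u.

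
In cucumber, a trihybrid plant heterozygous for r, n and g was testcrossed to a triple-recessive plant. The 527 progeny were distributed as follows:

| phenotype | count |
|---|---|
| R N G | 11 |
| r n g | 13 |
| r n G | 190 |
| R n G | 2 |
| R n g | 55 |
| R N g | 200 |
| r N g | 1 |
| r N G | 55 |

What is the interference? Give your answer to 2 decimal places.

0.48

The two most frequent reciprocal classes, R N g and r n G, are the parental types, so the F1 was R N g / r n G.
The two rarest classes, r N g and R n G, are the double crossovers. Comparing them with the parentals, only the r allele has switched, so r is the middle locus and the order is n – r – g.
n–r: (110 + 3)/527 = 0.2144; r–g: (24 + 3)/527 = 0.0512.
Expected DCO frequency = 0.2144 × 0.0512 ≈ 0.01098; observed = 3/527 ≈ 0.00569.
Coefficient of coincidence = 0.00569/0.01098 ≈ 0.52; interference = 1 − 0.52 = 0.48.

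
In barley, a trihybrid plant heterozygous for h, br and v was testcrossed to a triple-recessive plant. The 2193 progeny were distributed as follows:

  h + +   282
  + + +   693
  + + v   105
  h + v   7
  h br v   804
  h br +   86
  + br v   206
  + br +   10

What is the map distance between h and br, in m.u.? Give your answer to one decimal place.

23.0 m.u.

The two most frequent reciprocal classes, + + + and h br v, are the parental types, so the F1 was + + + / h br v.
The two rarest classes, + br + and h + v, are the double crossovers. Comparing them with the parentals, only the br allele has switched, so br is the middle locus and the order is v – br – h.
Crossovers in the br–h interval produce the single-crossover classes h + + and + br v (282 + 206 = 488) plus the double crossovers (17).
RF(br–h) = (488 + 17) / 2193 = 505/2193 = 0.2303 → 23.0 m.u.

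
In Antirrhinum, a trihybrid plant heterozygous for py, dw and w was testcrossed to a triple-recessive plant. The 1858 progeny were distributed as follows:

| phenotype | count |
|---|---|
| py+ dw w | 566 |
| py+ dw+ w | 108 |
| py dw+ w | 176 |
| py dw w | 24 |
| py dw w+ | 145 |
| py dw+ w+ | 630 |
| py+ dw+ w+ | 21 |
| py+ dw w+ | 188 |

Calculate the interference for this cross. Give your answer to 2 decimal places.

0.31

The two most frequent reciprocal classes, py+ dw w and py dw+ w+, are the parental types, so the F1 was py+ dw w / py dw+ w+.
The two rarest classes, py dw w and py+ dw+ w+, are the double crossovers. Comparing them with the parentals, only the py allele has switched, so py is the middle locus and the order is dw – py – w.
dw–py: (253 + 45)/1858 = 0.1604; py–w: (364 + 45)/1858 = 0.2201.
Expected DCO frequency = 0.1604 × 0.2201 ≈ 0.03530; observed = 45/1858 ≈ 0.02422.
Coefficient of coincidence = 0.02422/0.03530 ≈ 0.69; interference = 1 − 0.69 = 0.31.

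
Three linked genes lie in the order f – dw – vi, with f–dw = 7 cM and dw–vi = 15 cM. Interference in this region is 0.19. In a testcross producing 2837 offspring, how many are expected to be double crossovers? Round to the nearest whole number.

24

Map distances give recombination frequencies of 0.070 and 0.150 for the two intervals.
With interference 0.19 (so coincidence = 0.81), expected double-crossover frequency = 0.070 × 0.150 × 0.81 = 0.00851.
Expected number = 0.00851 × 2837 = 24.13 ≈ 24.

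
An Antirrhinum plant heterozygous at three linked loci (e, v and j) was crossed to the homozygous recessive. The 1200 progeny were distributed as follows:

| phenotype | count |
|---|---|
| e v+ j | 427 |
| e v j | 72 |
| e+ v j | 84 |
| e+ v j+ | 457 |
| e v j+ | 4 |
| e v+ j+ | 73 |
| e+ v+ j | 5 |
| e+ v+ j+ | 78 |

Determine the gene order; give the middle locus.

e

The two most frequent reciprocal classes, e+ v j+ and e v+ j, are the parental types, so the F1 was e+ v j+ / e v+ j.
The two rarest classes, e v j+ and e+ v+ j, are the double crossovers. Comparing them with the parentals, only the e allele has switched, so e is the middle locus and the order is j – e – v.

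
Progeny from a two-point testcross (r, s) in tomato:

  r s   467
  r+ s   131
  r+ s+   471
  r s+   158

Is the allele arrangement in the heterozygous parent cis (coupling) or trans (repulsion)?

The two most frequent classes are r+ s+ (471) and r s (467); these are the parental (non-recombinant) types.
So the F1 carried r+ s+ on one chromosome and r s on the other — the recessive alleles are on the same chromosome (cis / coupling).

cis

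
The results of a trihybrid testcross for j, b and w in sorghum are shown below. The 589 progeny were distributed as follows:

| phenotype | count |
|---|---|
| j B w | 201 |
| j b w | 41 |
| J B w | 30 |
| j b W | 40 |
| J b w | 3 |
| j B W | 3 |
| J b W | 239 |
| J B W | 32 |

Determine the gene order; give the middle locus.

The two most frequent reciprocal classes, J b W and j B w, are the parental types, so the F1 was J b W / j B w.
The two rarest classes, J b w and j B W, are the double crossovers. Comparing them with the parentals, only the w allele has switched, so w is the middle locus and the order is b – w – j.

w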